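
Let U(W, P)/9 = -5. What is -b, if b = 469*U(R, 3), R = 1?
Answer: 21105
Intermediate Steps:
U(W, P) = -45 (U(W, P) = 9*(-5) = -45)
b = -21105 (b = 469*(-45) = -21105)
-b = -1*(-21105) = 21105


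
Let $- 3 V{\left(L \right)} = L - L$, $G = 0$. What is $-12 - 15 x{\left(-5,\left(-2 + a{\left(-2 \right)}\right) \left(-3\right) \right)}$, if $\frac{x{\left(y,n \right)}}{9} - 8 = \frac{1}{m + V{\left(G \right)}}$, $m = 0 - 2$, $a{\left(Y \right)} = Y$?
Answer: $- \frac{2049}{2} \approx -1024.5$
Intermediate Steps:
$m = -2$ ($m = 0 - 2 = -2$)
$V{\left(L \right)} = 0$ ($V{\left(L \right)} = - \frac{L - L}{3} = \left(- \frac{1}{3}\right) 0 = 0$)
$x{\left(y,n \right)} = \frac{135}{2}$ ($x{\left(y,n \right)} = 72 + \frac{9}{-2 + 0} = 72 + \frac{9}{-2} = 72 + 9 \left(- \frac{1}{2}\right) = 72 - \frac{9}{2} = \frac{135}{2}$)
$-12 - 15 x{\left(-5,\left(-2 + a{\left(-2 \right)}\right) \left(-3\right) \right)} = -12 - \frac{2025}{2} = - \frac{2049}{2}$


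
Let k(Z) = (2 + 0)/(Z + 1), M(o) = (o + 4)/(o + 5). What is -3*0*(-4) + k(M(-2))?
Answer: 6/5 ≈ 1.2000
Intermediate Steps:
M(o) = (4 + o)/(5 + o)
k(Z) = 2/(1 + Z)
-3*0*(-4) + k(M(-2)) = -3*0*(-4) + 2/(1 + (4 - 2)/(5 - 2)) = 0*(-4) + 2/(1 + 2/3) = 0 + 2/(1 + (⅓)*2) = 0 + 2/(1 + ⅔) = 0 + 2/(5/3) = 0 + 2*(⅗) = 0 + 6/5 = 6/5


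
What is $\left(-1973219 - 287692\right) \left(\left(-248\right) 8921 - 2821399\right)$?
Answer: $11380989618177$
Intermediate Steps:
$\left(-1973219 - 287692\right) \left(\left(-248\right) 8921 - 2821399\right) = - 2260911 \left(-2212408 - 2821399\right) = \left(-2260911\right) \left(-5033807\right) = 11380989618177$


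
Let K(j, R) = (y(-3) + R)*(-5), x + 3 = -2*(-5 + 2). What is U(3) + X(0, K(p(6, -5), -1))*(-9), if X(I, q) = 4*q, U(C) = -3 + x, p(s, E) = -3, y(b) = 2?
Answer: 180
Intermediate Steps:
x = 3 (x = -3 - 2*(-5 + 2) = -3 - 2*(-3) = -3 + 6 = 3)
U(C) = 0 (U(C) = -3 + 3 = 0)
K(j, R) = -10 - 5*R (K(j, R) = (2 + R)*(-5) = -10 - 5*R)
U(3) + X(0, K(p(6, -5), -1))*(-9) = 0 + (4*(-10 - 5*(-1)))*(-9) = 0 + (4*(-10 + 5))*(-9) = 0 + (4*(-5))*(-9) = 0 - 20*(-9) = 0 + 180 = 180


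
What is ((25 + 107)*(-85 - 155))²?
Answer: 1003622400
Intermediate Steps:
((25 + 107)*(-85 - 155))² = (132*(-240))² = (-31680)² = 1003622400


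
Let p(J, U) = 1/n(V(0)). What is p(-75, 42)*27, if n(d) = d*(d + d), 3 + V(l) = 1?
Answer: 27/8 ≈ 3.3750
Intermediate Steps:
V(l) = -2 (V(l) = -3 + 1 = -2)
n(d) = 2*d² (n(d) = d*(2*d) = 2*d²)
p(J, U) = ⅛ (p(J, U) = 1/(2*(-2)²) = 1/(2*4) = 1/8 = ⅛)
p(-75, 42)*27 = (⅛)*27 = 27/8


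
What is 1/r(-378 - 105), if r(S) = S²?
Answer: 1/233289 ≈ 4.2865e-6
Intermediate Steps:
1/r(-378 - 105) = 1/((-378 - 105)²) = 1/((-483)²) = 1/233289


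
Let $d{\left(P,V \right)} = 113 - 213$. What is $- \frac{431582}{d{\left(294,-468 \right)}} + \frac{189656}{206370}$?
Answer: $\frac{4454227147}{1031850} \approx 4316.7$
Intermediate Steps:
$d{\left(P,V \right)} = -100$
$- \frac{431582}{d{\left(294,-468 \right)}} + \frac{189656}{206370} = - \frac{431582}{-100} + \frac{189656}{206370} = \left(-431582\right) \left(- \frac{1}{100}\right) + 189656 \cdot \frac{1}{206370} = \frac{215791}{50} + \frac{94828}{103185} = \frac{4454227147}{1031850}$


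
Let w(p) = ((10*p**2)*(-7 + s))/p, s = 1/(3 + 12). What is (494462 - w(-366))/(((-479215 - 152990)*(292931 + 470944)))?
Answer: -156362/160975198125 ≈ -9.7134e-7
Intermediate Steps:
s = 1/15 ≈ 0.066667
w(p) = -208*p/3 (w(p) = ((10*p**2)*(-7 + 1/15))/p = ((10*p**2)*(-104/15))/p = (-208*p**2/3)/p = -208*p/3)
(494462 - w(-366))/(((-479215 - 152990)*(292931 + 470944))) = (494462 - (-208)*(-366)/3)/(((-479215 - 152990)*(292931 + 470944))) = (494462 - 1*25376)/((-632205*763875)) = (494462 - 25376)/(-482925594375) = 469086*(-1/482925594375) = -156362/160975198125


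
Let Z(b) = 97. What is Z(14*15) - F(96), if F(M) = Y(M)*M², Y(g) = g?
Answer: -884639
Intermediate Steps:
F(M) = M³ (F(M) = M*M² = M³)
Z(14*15) - F(96) = 97 - 1*96³ = 97 - 1*884736 = 97 - 884736 = -884639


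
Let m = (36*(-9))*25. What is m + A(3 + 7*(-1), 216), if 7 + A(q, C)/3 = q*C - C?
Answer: -11361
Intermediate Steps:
A(q, C) = -21 - 3*C + 3*C*q (A(q, C) = -21 + 3*(q*C - C) = -21 + 3*(C*q - C) = -21 + 3*(-C + C*q) = -21 + (-3*C + 3*C*q) = -21 - 3*C + 3*C*q)
m = -8100 (m = -324*25 = -8100)
m + A(3 + 7*(-1), 216) = -8100 + (-21 - 3*216 + 3*216*(3 + 7*(-1))) = -8100 + (-21 - 648 + 3*216*(3 - 7)) = -8100 + (-21 - 648 + 3*216*(-4)) = -8100 + (-21 - 648 - 2592) = -8100 - 3261 = -11361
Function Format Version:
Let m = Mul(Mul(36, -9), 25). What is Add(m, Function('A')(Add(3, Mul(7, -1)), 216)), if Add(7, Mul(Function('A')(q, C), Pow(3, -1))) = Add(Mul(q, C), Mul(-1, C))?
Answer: -11361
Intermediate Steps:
Function('A')(q, C) = Add(-21, Mul(-3, C), Mul(3, C, q)) (Function('A')(q, C) = Add(-21, Mul(3, Add(Mul(q, C), Mul(-1, C)))) = Add(-21, Mul(3, Add(Mul(C, q), Mul(-1, C)))) = Add(-21, Mul(3, Add(Mul(-1, C), Mul(C, q)))) = Add(-21, Add(Mul(-3, C), Mul(3, C, q))) = Add(-21, Mul(-3, C), Mul(3, C, q)))
m = -8100 (m = Mul(-324, 25) = -8100)
Add(m, Function('A')(Add(3, Mul(7, -1)), 216)) = Add(-8100, Add(-21, Mul(-3, 216), Mul(3, 216, Add(3, Mul(7, -1))))) = Add(-8100, Add(-21, -648, Mul(3, 216, Add(3, -7)))) = Add(-8100, Add(-21, -648, Mul(3, 216, -4))) = Add(-8100, Add(-21, -648, -2592)) = Add(-8100, -3261) = -11361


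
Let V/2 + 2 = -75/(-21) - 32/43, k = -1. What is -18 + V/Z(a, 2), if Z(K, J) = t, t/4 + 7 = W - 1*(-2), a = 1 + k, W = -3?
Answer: -86937/4816 ≈ -18.052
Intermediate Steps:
a = 0 (a = 1 - 1 = 0)
V = 498/301 (V = -4 + 2*(-75/(-21) - 32/43) = -4 + 2*(-75*(-1/21) - 32*1/43) = -4 + 2*(25/7 - 32/43) = -4 + 2*(851/301) = -4 + 1702/301 = 498/301 ≈ 1.6545)
t = -32 (t = -28 + 4*(-3 - 1*(-2)) = -28 + 4*(-3 + 2) = -28 + 4*(-1) = -28 - 4 = -32)
Z(K, J) = -32
-18 + V/Z(a, 2) = -18 + (498/301)/(-32) = -18 + (498/301)*(-1/32) = -18 - 249/4816 = -86937/4816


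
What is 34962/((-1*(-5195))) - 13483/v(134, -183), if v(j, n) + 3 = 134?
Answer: -65464163/680545 ≈ -96.194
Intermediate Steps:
v(j, n) = 131 (v(j, n) = -3 + 134 = 131)
34962/((-1*(-5195))) - 13483/v(134, -183) = 34962/((-1*(-5195))) - 13483/131 = 34962/5195 - 13483*1/131 = 34962*(1/5195) - 13483/131 = 34962/5195 - 13483/131 = -65464163/680545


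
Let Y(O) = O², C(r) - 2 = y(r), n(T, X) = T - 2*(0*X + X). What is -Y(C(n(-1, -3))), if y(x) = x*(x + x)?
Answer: -2704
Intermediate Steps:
n(T, X) = T - 2*X (n(T, X) = T - 2*(0 + X) = T - 2*X)
y(x) = 2*x² (y(x) = x*(2*x) = 2*x²)
C(r) = 2 + 2*r²
-Y(C(n(-1, -3))) = -(2 + 2*(-1 - 2*(-3))²)² = -(2 + 2*(-1 + 6)²)² = -(2 + 2*5²)² = -(2 + 2*25)² = -(2 + 50)² = -1*52² = -1*2704 = -2704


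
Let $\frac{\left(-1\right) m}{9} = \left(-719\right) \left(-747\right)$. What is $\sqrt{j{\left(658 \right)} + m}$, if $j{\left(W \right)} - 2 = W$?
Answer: $i \sqrt{4833177} \approx 2198.4 i$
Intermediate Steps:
$j{\left(W \right)} = 2 + W$
$m = -4833837$ ($m = - 9 \left(\left(-719\right) \left(-747\right)\right) = \left(-9\right) 537093 = -4833837$)
$\sqrt{j{\left(658 \right)} + m} = \sqrt{\left(2 + 658\right) - 4833837} = \sqrt{660 - 4833837} = \sqrt{-4833177} = i \sqrt{4833177}$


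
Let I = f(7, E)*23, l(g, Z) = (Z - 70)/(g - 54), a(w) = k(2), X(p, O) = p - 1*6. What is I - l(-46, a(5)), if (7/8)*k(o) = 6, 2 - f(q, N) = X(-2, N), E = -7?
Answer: 80279/350 ≈ 229.37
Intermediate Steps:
X(p, O) = -6 + p (X(p, O) = p - 6 = -6 + p)
f(q, N) = 10 (f(q, N) = 2 - (-6 - 2) = 2 - 1*(-8) = 2 + 8 = 10)
k(o) = 48/7 (k(o) = (8/7)*6 = 48/7)
a(w) = 48/7
l(g, Z) = (-70 + Z)/(-54 + g)
I = 230 (I = 10*23 = 230)
I - l(-46, a(5)) = 230 - (-70 + 48/7)/(-54 - 46) = 230 - (-442)/((-100)*7) = 230 - (-1)*(-442)/(100*7) = 230 - 1*221/350 = 230 - 221/350 = 80279/350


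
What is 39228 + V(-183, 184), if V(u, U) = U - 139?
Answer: 39273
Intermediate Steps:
V(u, U) = -139 + U
39228 + V(-183, 184) = 39228 + (-139 + 184) = 39228 + 45 = 39273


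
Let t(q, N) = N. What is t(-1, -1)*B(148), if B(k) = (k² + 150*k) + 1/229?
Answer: -10099817/229 ≈ -44104.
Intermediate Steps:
B(k) = 1/229 + k² + 150*k (B(k) = (k² + 150*k) + 1/229 = 1/229 + k² + 150*k)
t(-1, -1)*B(148) = -(1/229 + 148² + 150*148) = -(1/229 + 21904 + 22200) = -1*10099817/229 = -10099817/229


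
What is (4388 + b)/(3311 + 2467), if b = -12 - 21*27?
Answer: 3809/5778 ≈ 0.65922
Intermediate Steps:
b = -579 (b = -12 - 567 = -579)
(4388 + b)/(3311 + 2467) = (4388 - 579)/(3311 + 2467) = 3809/5778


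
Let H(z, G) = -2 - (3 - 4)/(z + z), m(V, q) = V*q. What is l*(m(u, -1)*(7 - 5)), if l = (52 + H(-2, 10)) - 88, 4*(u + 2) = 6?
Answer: -153/4 ≈ -38.250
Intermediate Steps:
u = -½ (u = -2 + (¼)*6 = -2 + 3/2 = -½ ≈ -0.50000)
H(z, G) = -2 + 1/(2*z) (H(z, G) = -2 - (-1)/(2*z) = -2 + 1/(2*z))
l = -153/4 (l = (52 + (-2 + (½)/(-2))) - 88 = (52 + (-2 + (½)*(-½))) - 88 = (52 + (-2 - ¼)) - 88 = (52 - 9/4) - 88 = 199/4 - 88 = -153/4 ≈ -38.250)
l*(m(u, -1)*(7 - 5)) = -153*(-½*(-1))*(7 - 5)/4 = -153*2/8 = -153/4*1 = -153/4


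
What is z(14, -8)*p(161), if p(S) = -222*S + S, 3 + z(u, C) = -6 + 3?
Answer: 213486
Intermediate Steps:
z(u, C) = -6 (z(u, C) = -3 + (-6 + 3) = -3 - 3 = -6)
p(S) = -221*S
z(14, -8)*p(161) = -(-1326)*161 = -6*(-35581) = 213486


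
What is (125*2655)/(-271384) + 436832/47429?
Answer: 102808716113/12871471736 ≈ 7.9873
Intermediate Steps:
(125*2655)/(-271384) + 436832/47429 = 331875*(-1/271384) + 436832*(1/47429) = -331875/271384 + 436832/47429 = 102808716113/12871471736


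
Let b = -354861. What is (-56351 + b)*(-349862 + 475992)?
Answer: -51866169560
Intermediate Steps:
(-56351 + b)*(-349862 + 475992) = (-56351 - 354861)*(-349862 + 475992) = -411212*126130 = -51866169560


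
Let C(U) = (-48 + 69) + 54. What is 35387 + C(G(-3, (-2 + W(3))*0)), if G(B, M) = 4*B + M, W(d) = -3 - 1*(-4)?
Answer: 35462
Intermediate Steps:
W(d) = 1 (W(d) = -3 + 4 = 1)
G(B, M) = M + 4*B
C(U) = 75 (C(U) = 21 + 54 = 75)
35387 + C(G(-3, (-2 + W(3))*0)) = 35387 + 75 = 35462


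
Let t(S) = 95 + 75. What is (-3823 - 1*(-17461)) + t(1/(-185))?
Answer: 13808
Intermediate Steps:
t(S) = 170
(-3823 - 1*(-17461)) + t(1/(-185)) = (-3823 - 1*(-17461)) + 170 = (-3823 + 17461) + 170 = 13638 + 170 = 13808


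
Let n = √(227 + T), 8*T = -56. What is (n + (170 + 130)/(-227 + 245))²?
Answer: 4480/9 + 200*√55/3 ≈ 992.19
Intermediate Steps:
T = -7 (T = (⅛)*(-56) = -7)
n = 2*√55 (n = √(227 - 7) = √220 = 2*√55 ≈ 14.832)
(n + (170 + 130)/(-227 + 245))² = (2*√55 + (170 + 130)/(-227 + 245))² = (2*√55 + 300/18)² = (2*√55 + 300*(1/18))² = (2*√55 + 50/3)² = (50/3 + 2*√55)²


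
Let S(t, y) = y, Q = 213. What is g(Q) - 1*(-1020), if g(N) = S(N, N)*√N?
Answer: 1020 + 213*√213 ≈ 4128.6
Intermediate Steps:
g(N) = N^(3/2) (g(N) = N*√N = N^(3/2))
g(Q) - 1*(-1020) = 213^(3/2) - 1*(-1020) = 213*√213 + 1020 = 1020 + 213*√213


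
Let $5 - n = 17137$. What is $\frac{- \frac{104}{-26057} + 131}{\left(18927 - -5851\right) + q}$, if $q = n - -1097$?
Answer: $\frac{487653}{32545193} \approx 0.014984$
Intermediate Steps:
$n = -17132$ ($n = 5 - 17137 = -17132$)
$q = -16035$ ($q = -17132 - -1097 = -17132 + 1097 = -16035$)
$\frac{- \frac{104}{-26057} + 131}{\left(18927 - -5851\right) + q} = \frac{- \frac{104}{-26057} + 131}{\left(18927 - -5851\right) - 16035} = \frac{\left(-104\right) \left(- \frac{1}{26057}\right) + 131}{\left(18927 + 5851\right) - 16035} = \frac{\frac{104}{26057} + 131}{24778 - 16035} = \frac{3413571}{26057 \cdot 8743} = \frac{3413571}{26057} \cdot \frac{1}{8743} = \frac{487653}{32545193}$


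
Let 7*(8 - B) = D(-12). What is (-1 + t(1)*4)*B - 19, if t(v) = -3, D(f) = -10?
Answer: -991/7 ≈ -141.57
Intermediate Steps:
B = 66/7 (B = 8 - ⅐*(-10) = 8 + 10/7 = 66/7 ≈ 9.4286)
(-1 + t(1)*4)*B - 19 = (-1 - 3*4)*(66/7) - 19 = (-1 - 12)*(66/7) - 19 = -13*66/7 - 19 = -858/7 - 19 = -991/7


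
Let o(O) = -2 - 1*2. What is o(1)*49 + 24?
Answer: -172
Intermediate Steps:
o(O) = -4 (o(O) = -2 - 2 = -4)
o(1)*49 + 24 = -4*49 + 24 = -196 + 24 = -172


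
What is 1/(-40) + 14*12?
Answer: 6719/40 ≈ 167.98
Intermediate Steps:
1/(-40) + 14*12 = -1/40 + 168 = 6719/40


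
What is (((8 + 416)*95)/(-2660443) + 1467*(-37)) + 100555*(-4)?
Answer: -1214489609337/2660443 ≈ -4.5650e+5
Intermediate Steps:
(((8 + 416)*95)/(-2660443) + 1467*(-37)) + 100555*(-4) = ((424*95)*(-1/2660443) - 54279) - 402220 = (40280*(-1/2660443) - 54279) - 402220 = (-40280/2660443 - 54279) - 402220 = -144406225877/2660443 - 402220 = -1214489609337/2660443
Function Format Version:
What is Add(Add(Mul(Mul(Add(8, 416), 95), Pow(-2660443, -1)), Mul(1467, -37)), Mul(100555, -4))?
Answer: Rational(-1214489609337, 2660443) ≈ -4.5650e+5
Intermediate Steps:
Add(Add(Mul(Mul(Add(8, 416), 95), Pow(-2660443, -1)), Mul(1467, -37)), Mul(100555, -4)) = Add(Add(Mul(Mul(424, 95), Rational(-1, 2660443)), -54279), -402220) = Add(Add(Mul(40280, Rational(-1, 2660443)), -54279), -402220) = Add(Add(Rational(-40280, 2660443), -54279), -402220) = Add(Rational(-144406225877, 2660443), -402220) = Rational(-1214489609337, 2660443)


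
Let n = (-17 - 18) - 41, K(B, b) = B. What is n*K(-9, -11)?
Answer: 684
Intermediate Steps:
n = -76 (n = -35 - 41 = -76)
n*K(-9, -11) = -76*(-9) = 684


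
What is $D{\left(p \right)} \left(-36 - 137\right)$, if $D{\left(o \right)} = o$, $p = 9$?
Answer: $-1557$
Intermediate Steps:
$D{\left(p \right)} \left(-36 - 137\right) = 9 \left(-36 - 137\right) = 9 \left(-173\right) = -1557$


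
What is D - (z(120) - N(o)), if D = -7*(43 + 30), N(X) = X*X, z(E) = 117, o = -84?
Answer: 6428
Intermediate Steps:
N(X) = X**2
D = -511 (D = -7*73 = -511)
D - (z(120) - N(o)) = -511 - (117 - 1*(-84)**2) = -511 - (117 - 1*7056) = -511 - (117 - 7056) = -511 - 1*(-6939) = -511 + 6939 = 6428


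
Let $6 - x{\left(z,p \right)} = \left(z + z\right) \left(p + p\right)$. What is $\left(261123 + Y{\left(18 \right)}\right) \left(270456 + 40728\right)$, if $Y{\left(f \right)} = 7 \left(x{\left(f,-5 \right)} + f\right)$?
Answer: $82093762224$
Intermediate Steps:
$x{\left(z,p \right)} = 6 - 4 p z$ ($x{\left(z,p \right)} = 6 - \left(z + z\right) \left(p + p\right) = 6 - 2 z 2 p = 6 - 4 p z$)
$Y{\left(f \right)} = 42 + 147 f$ ($Y{\left(f \right)} = 7 \left(\left(6 - - 20 f\right) + f\right) = 7 \left(\left(6 + 20 f\right) + f\right) = 7 \left(6 + 21 f\right) = 42 + 147 f$)
$\left(261123 + Y{\left(18 \right)}\right) \left(270456 + 40728\right) = \left(261123 + \left(42 + 147 \cdot 18\right)\right) \left(270456 + 40728\right) = \left(261123 + \left(42 + 2646\right)\right) 311184 = \left(261123 + 2688\right) 311184 = 263811 \cdot 311184 = 82093762224$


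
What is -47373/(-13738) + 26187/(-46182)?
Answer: 3542680/1229551 ≈ 2.8813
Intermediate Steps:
-47373/(-13738) + 26187/(-46182) = -47373*(-1/13738) + 26187*(-1/46182) = 47373/13738 - 203/358 = 3542680/1229551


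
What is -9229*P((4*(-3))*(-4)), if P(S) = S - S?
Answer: 0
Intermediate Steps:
P(S) = 0
-9229*P((4*(-3))*(-4)) = -9229*0 = 0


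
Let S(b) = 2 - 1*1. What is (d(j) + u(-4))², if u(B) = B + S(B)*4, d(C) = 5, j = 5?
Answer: 25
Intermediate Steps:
S(b) = 1 (S(b) = 2 - 1 = 1)
u(B) = 4 + B (u(B) = B + 1*4 = B + 4 = 4 + B)
(d(j) + u(-4))² = (5 + (4 - 4))² = (5 + 0)² = 5² = 25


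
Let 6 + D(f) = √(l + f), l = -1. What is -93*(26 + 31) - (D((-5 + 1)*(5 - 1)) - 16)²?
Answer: -5768 + 44*I*√17 ≈ -5768.0 + 181.42*I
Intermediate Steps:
D(f) = -6 + √(-1 + f)
-93*(26 + 31) - (D((-5 + 1)*(5 - 1)) - 16)² = -93*(26 + 31) - ((-6 + √(-1 + (-5 + 1)*(5 - 1))) - 16)² = -93*57 - ((-6 + √(-1 - 4*4)) - 16)² = -5301 - ((-6 + √(-1 - 16)) - 16)² = -5301 - ((-6 + √(-17)) - 16)² = -5301 - ((-6 + I*√17) - 16)² = -5301 - (-22 + I*√17)²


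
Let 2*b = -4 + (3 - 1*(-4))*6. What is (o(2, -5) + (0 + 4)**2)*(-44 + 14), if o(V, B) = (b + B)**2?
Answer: -6360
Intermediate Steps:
b = 19 (b = (-4 + (3 - 1*(-4))*6)/2 = (-4 + (3 + 4)*6)/2 = (-4 + 7*6)/2 = (-4 + 42)/2 = (1/2)*38 = 19)
o(V, B) = (19 + B)**2
(o(2, -5) + (0 + 4)**2)*(-44 + 14) = ((19 - 5)**2 + (0 + 4)**2)*(-44 + 14) = (14**2 + 4**2)*(-30) = (196 + 16)*(-30) = 212*(-30) = -6360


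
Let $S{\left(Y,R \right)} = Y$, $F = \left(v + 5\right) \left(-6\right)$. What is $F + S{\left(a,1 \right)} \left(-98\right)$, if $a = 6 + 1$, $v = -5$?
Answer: $-686$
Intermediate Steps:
$a = 7$
$F = 0$ ($F = \left(-5 + 5\right) \left(-6\right) = 0 \left(-6\right) = 0$)
$F + S{\left(a,1 \right)} \left(-98\right) = 0 + 7 \left(-98\right) = 0 - 686 = -686$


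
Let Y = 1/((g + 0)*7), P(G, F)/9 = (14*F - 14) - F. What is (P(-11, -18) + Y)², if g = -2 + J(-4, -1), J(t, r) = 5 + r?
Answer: 976375009/196 ≈ 4.9815e+6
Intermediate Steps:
g = 2 (g = -2 + (5 - 1) = -2 + 4 = 2)
P(G, F) = -126 + 117*F (P(G, F) = 9*((14*F - 14) - F) = 9*((-14 + 14*F) - F) = 9*(-14 + 13*F) = -126 + 117*F)
Y = 1/14 (Y = 1/((2 + 0)*7) = 1/(2*7) = 1/14 ≈ 0.071429)
(P(-11, -18) + Y)² = ((-126 + 117*(-18)) + 1/14)² = ((-126 - 2106) + 1/14)² = (-2232 + 1/14)² = (-31247/14)² = 976375009/196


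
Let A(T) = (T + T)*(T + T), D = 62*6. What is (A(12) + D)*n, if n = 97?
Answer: 91956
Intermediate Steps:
D = 372
A(T) = 4*T² (A(T) = (2*T)*(2*T) = 4*T²)
(A(12) + D)*n = (4*12² + 372)*97 = (4*144 + 372)*97 = (576 + 372)*97 = 948*97 = 91956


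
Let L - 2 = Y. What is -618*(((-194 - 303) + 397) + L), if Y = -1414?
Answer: 934416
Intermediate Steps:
L = -1412 (L = 2 - 1414 = -1412)
-618*(((-194 - 303) + 397) + L) = -618*(((-194 - 303) + 397) - 1412) = -618*((-497 + 397) - 1412) = -618*(-100 - 1412) = -618*(-1512) = 934416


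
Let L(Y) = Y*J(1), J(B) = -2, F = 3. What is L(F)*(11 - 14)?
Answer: 18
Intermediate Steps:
L(Y) = -2*Y (L(Y) = Y*(-2) = -2*Y)
L(F)*(11 - 14) = (-2*3)*(11 - 14) = -6*(-3) = 18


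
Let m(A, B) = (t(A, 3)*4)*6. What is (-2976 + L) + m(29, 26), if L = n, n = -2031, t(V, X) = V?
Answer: -4311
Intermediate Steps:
m(A, B) = 24*A (m(A, B) = (A*4)*6 = (4*A)*6 = 24*A)
L = -2031
(-2976 + L) + m(29, 26) = (-2976 - 2031) + 24*29 = -5007 + 696 = -4311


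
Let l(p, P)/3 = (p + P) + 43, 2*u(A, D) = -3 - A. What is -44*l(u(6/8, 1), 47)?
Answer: -23265/2 ≈ -11633.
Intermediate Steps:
u(A, D) = -3/2 - A/2 (u(A, D) = (-3 - A)/2 = -3/2 - A/2)
l(p, P) = 129 + 3*P + 3*p (l(p, P) = 3*((p + P) + 43) = 3*((P + p) + 43) = 3*(43 + P + p) = 129 + 3*P + 3*p)
-44*l(u(6/8, 1), 47) = -44*(129 + 3*47 + 3*(-3/2 - 3/8)) = -44*(129 + 141 + 3*(-3/2 - 3/8)) = -44*(129 + 141 + 3*(-15/8)) = -44*(129 + 141 - 45/8) = -44*2115/8 = -23265/2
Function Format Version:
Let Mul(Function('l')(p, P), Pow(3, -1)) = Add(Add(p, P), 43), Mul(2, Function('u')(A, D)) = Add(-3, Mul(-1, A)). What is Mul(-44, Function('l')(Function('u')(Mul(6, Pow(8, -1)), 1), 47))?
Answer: Rational(-23265, 2) ≈ -11633.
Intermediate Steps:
Function('u')(A, D) = Add(Rational(-3, 2), Mul(Rational(-1, 2), A)) (Function('u')(A, D) = Mul(Rational(1, 2), Add(-3, Mul(-1, A))) = Add(Rational(-3, 2), Mul(Rational(-1, 2), A)))
Function('l')(p, P) = Add(129, Mul(3, P), Mul(3, p)) (Function('l')(p, P) = Mul(3, Add(Add(p, P), 43)) = Mul(3, Add(Add(P, p), 43)) = Mul(3, Add(43, P, p)) = Add(129, Mul(3, P), Mul(3, p)))
Mul(-44, Function('l')(Function('u')(Mul(6, Pow(8, -1)), 1), 47)) = Mul(-44, Add(129, Mul(3, 47), Mul(3, Add(Rational(-3, 2), Mul(Rational(-1, 2), Mul(6, Pow(8, -1))))))) = Mul(-44, Add(129, 141, Mul(3, Add(Rational(-3, 2), Mul(Rational(-1, 2), Mul(6, Rational(1, 8))))))) = Mul(-44, Add(129, 141, Mul(3, Add(Rational(-3, 2), Mul(Rational(-1, 2), Rational(3, 4)))))) = Mul(-44, Add(129, 141, Mul(3, Add(Rational(-3, 2), Rational(-3, 8))))) = Mul(-44, Add(129, 141, Mul(3, Rational(-15, 8)))) = Mul(-44, Add(129, 141, Rational(-45, 8))) = Mul(-44, Rational(2115, 8)) = Rational(-23265, 2)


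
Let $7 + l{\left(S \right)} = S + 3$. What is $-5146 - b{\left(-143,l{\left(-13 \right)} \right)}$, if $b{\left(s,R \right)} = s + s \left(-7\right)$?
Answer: $-6004$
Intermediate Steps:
$l{\left(S \right)} = -4 + S$ ($l{\left(S \right)} = -7 + \left(S + 3\right) = -7 + \left(3 + S\right) = -4 + S$)
$b{\left(s,R \right)} = - 6 s$ ($b{\left(s,R \right)} = s - 7 s = - 6 s$)
$-5146 - b{\left(-143,l{\left(-13 \right)} \right)} = -5146 - \left(-6\right) \left(-143\right) = -5146 - 858 = -6004$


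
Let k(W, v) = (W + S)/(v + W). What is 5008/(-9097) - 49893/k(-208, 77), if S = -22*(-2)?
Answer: -59458658663/1491908 ≈ -39854.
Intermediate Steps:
S = 44
k(W, v) = (44 + W)/(W + v) (k(W, v) = (W + 44)/(v + W) = (44 + W)/(W + v))
5008/(-9097) - 49893/k(-208, 77) = 5008/(-9097) - 49893*(-208 + 77)/(44 - 208) = 5008*(-1/9097) - 49893/(-164/(-131)) = -5008/9097 - 49893/((-1/131*(-164))) = -5008/9097 - 49893/164/131 = -5008/9097 - 49893*131/164 = -5008/9097 - 6535983/164 = -59458658663/1491908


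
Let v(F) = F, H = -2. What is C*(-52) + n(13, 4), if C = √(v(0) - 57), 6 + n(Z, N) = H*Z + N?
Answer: -28 - 52*I*√57 ≈ -28.0 - 392.59*I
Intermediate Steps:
n(Z, N) = -6 + N - 2*Z (n(Z, N) = -6 + (-2*Z + N) = -6 + (N - 2*Z) = -6 + N - 2*Z)
C = I*√57 (C = √(0 - 57) = √(-57) = I*√57 ≈ 7.5498*I)
C*(-52) + n(13, 4) = (I*√57)*(-52) + (-6 + 4 - 2*13) = -52*I*√57 + (-6 + 4 - 26) = -52*I*√57 - 28 = -28 - 52*I*√57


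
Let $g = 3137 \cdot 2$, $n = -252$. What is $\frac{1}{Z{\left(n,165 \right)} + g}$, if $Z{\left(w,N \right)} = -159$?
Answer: $\frac{1}{6115} \approx 0.00016353$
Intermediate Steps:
$g = 6274$
$\frac{1}{Z{\left(n,165 \right)} + g} = \frac{1}{-159 + 6274} = \frac{1}{6115}$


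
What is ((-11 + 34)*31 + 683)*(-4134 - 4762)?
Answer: -12418816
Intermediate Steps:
((-11 + 34)*31 + 683)*(-4134 - 4762) = (23*31 + 683)*(-8896) = (713 + 683)*(-8896) = 1396*(-8896) = -12418816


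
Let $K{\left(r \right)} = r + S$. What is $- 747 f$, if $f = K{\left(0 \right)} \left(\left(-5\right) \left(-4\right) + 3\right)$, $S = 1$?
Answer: $-17181$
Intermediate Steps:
$K{\left(r \right)} = 1 + r$ ($K{\left(r \right)} = r + 1 = 1 + r$)
$f = 23$ ($f = \left(1 + 0\right) \left(\left(-5\right) \left(-4\right) + 3\right) = 1 \left(20 + 3\right) = 1 \cdot 23 = 23$)
$- 747 f = \left(-747\right) 23 = -17181$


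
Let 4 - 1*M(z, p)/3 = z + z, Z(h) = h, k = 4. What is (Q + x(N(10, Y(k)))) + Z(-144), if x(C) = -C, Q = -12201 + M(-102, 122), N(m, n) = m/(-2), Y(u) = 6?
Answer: -11716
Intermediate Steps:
M(z, p) = 12 - 6*z (M(z, p) = 12 - 3*(z + z) = 12 - 6*z)
N(m, n) = -m/2 (N(m, n) = m*(-½) = -m/2)
Q = -11577 (Q = -12201 + (12 - 6*(-102)) = -12201 + (12 + 612) = -12201 + 624 = -11577)
(Q + x(N(10, Y(k)))) + Z(-144) = (-11577 - (-1)*10/2) - 144 = (-11577 - 1*(-5)) - 144 = (-11577 + 5) - 144 = -11572 - 144 = -11716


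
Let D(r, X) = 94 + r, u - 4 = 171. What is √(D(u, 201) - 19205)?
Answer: 6*I*√526 ≈ 137.61*I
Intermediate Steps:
u = 175 (u = 4 + 171 = 175)
√(D(u, 201) - 19205) = √((94 + 175) - 19205) = √(269 - 19205) = √(-18936) = 6*I*√526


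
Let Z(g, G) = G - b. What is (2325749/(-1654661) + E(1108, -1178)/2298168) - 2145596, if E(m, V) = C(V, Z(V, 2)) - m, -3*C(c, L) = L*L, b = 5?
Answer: -8159039570869000811/3802688961048 ≈ -2.1456e+6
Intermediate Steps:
Z(g, G) = -5 + G (Z(g, G) = G - 1*5 = G - 5 = -5 + G)
C(c, L) = -L²/3 (C(c, L) = -L*L/3 = -L²/3)
E(m, V) = -3 - m (E(m, V) = -(-5 + 2)²/3 - m = -⅓*(-3)² - m = -⅓*9 - m = -3 - m)
(2325749/(-1654661) + E(1108, -1178)/2298168) - 2145596 = (2325749/(-1654661) + (-3 - 1*1108)/2298168) - 2145596 = (2325749*(-1/1654661) + (-3 - 1108)*(1/2298168)) - 2145596 = (-2325749/1654661 - 1111*1/2298168) - 2145596 = (-2325749/1654661 - 1111/2298168) - 2145596 = -5346800256203/3802688961048 - 2145596 = -8159039570869000811/3802688961048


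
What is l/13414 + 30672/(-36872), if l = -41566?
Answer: -121503485/30912563 ≈ -3.9306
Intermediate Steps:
l/13414 + 30672/(-36872) = -41566/13414 + 30672/(-36872) = -41566*1/13414 + 30672*(-1/36872) = -20783/6707 - 3834/4609 = -121503485/30912563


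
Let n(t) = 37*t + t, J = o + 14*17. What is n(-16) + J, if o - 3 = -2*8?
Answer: -383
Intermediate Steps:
o = -13 (o = 3 - 2*8 = 3 - 16 = -13)
J = 225 (J = -13 + 14*17 = -13 + 238 = 225)
n(t) = 38*t
n(-16) + J = 38*(-16) + 225 = -608 + 225 = -383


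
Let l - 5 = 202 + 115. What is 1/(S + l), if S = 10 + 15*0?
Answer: 1/332 ≈ 0.0030120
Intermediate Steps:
S = 10 (S = 10 + 0 = 10)
l = 322 (l = 5 + (202 + 115) = 5 + 317 = 322)
1/(S + l) = 1/(10 + 322) = 1/332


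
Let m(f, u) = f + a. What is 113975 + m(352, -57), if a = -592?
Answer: 113735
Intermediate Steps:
m(f, u) = -592 + f (m(f, u) = f - 592 = -592 + f)
113975 + m(352, -57) = 113975 + (-592 + 352) = 113975 - 240 = 113735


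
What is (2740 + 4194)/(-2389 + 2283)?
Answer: -3467/53 ≈ -65.415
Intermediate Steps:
(2740 + 4194)/(-2389 + 2283) = 6934/(-106) = 6934*(-1/106) = -3467/53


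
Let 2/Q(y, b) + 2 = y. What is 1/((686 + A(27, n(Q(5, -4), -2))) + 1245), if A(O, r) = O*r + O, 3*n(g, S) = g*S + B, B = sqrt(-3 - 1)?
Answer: 973/1893620 - 9*I/1893620 ≈ 0.00051383 - 4.7528e-6*I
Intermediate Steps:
Q(y, b) = 2/(-2 + y)
B = 2*I (B = sqrt(-4) = 2*I ≈ 2.0*I)
n(g, S) = 2*I/3 + S*g/3 (n(g, S) = (g*S + 2*I)/3 = (S*g + 2*I)/3 = (2*I + S*g)/3 = 2*I/3 + S*g/3)
A(O, r) = O + O*r
1/((686 + A(27, n(Q(5, -4), -2))) + 1245) = 1/((686 + 27*(1 + (2*I/3 + (1/3)*(-2)*(2/(-2 + 5))))) + 1245) = 1/((686 + 27*(1 + (2*I/3 + (1/3)*(-2)*(2/3)))) + 1245) = 1/((686 + 27*(1 + (2*I/3 - 4/9))) + 1245) = 1/((686 + 27*(1 + (-4/9 + 2*I/3))) + 1245) = 1/((686 + 27*(5/9 + 2*I/3)) + 1245) = 1/((686 + (15 + 18*I)) + 1245) = 1/((701 + 18*I) + 1245) = 1/(1946 + 18*I) = (1946 - 18*I)/3787240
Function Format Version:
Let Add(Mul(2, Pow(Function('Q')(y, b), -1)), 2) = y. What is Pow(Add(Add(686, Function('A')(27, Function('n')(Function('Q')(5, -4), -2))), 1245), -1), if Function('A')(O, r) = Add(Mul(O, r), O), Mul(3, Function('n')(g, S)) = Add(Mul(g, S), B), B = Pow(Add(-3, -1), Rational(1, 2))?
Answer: Add(Rational(973, 1893620), Mul(Rational(-9, 1893620), I)) ≈ Add(0.00051383, Mul(-4.7528e-6, I))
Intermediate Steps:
Function('Q')(y, b) = Mul(2, Pow(Add(-2, y), -1))
B = Mul(2, I) (B = Pow(-4, Rational(1, 2)) = Mul(2, I) ≈ Mul(2.0000, I))
Function('n')(g, S) = Add(Mul(Rational(2, 3), I), Mul(Rational(1, 3), S, g)) (Function('n')(g, S) = Mul(Rational(1, 3), Add(Mul(g, S), Mul(2, I))) = Mul(Rational(1, 3), Add(Mul(S, g), Mul(2, I))) = Mul(Rational(1, 3), Add(Mul(2, I), Mul(S, g))) = Add(Mul(Rational(2, 3), I), Mul(Rational(1, 3), S, g)))
Function('A')(O, r) = Add(O, Mul(O, r))
Pow(Add(Add(686, Function('A')(27, Function('n')(Function('Q')(5, -4), -2))), 1245), -1) = Pow(Add(Add(686, Mul(27, Add(1, Add(Mul(Rational(2, 3), I), Mul(Rational(1, 3), -2, Mul(2, Pow(Add(-2, 5), -1))))))), 1245), -1) = Pow(Add(Add(686, Mul(27, Add(1, Add(Mul(Rational(2, 3), I), Mul(Rational(1, 3), -2, Mul(2, Pow(3, -1))))))), 1245), -1) = Pow(Add(Add(686, Mul(27, Add(1, Add(Mul(Rational(2, 3), I), Mul(Rational(1, 3), -2, Mul(2, Rational(1, 3))))))), 1245), -1) = Pow(Add(Add(686, Mul(27, Add(1, Add(Mul(Rational(2, 3), I), Mul(Rational(1, 3), -2, Rational(2, 3)))))), 1245), -1) = Pow(Add(Add(686, Mul(27, Add(1, Add(Mul(Rational(2, 3), I), Rational(-4, 9))))), 1245), -1) = Pow(Add(Add(686, Mul(27, Add(1, Add(Rational(-4, 9), Mul(Rational(2, 3), I))))), 1245), -1) = Pow(Add(Add(686, Mul(27, Add(Rational(5, 9), Mul(Rational(2, 3), I)))), 1245), -1) = Pow(Add(Add(686, Add(15, Mul(18, I))), 1245), -1) = Pow(Add(Add(701, Mul(18, I)), 1245), -1) = Pow(Add(1946, Mul(18, I)), -1) = Mul(Rational(1, 3787240), Add(1946, Mul(-18, I)))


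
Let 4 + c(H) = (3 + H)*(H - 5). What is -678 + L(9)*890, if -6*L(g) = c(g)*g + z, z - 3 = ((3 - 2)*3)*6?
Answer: -62533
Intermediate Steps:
c(H) = -4 + (-5 + H)*(3 + H) (c(H) = -4 + (3 + H)*(H - 5) = -4 + (3 + H)*(-5 + H) = -4 + (-5 + H)*(3 + H))
z = 21 (z = 3 + ((3 - 2)*3)*6 = 3 + (1*3)*6 = 3 + 3*6 = 3 + 18 = 21)
L(g) = -7/2 - g*(-19 + g² - 2*g)/6 (L(g) = -((-19 + g² - 2*g)*g + 21)/6 = -(g*(-19 + g² - 2*g) + 21)/6 = -(21 + g*(-19 + g² - 2*g))/6 = -7/2 - g*(-19 + g² - 2*g)/6)
-678 + L(9)*890 = -678 + (-7/2 + (⅙)*9*(19 - 1*9² + 2*9))*890 = -678 + (-7/2 + (⅙)*9*(19 - 1*81 + 18))*890 = -678 + (-7/2 + (⅙)*9*(19 - 81 + 18))*890 = -678 + (-7/2 + (⅙)*9*(-44))*890 = -678 + (-7/2 - 66)*890 = -678 - 139/2*890 = -678 - 61855 = -62533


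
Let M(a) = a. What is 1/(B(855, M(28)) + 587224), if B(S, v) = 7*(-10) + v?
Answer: 1/587182 ≈ 1.7030e-6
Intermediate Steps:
B(S, v) = -70 + v
1/(B(855, M(28)) + 587224) = 1/((-70 + 28) + 587224) = 1/(-42 + 587224) = 1/587182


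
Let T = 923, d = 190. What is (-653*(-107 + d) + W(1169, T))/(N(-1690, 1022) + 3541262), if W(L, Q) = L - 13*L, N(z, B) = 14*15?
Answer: -68227/3541472 ≈ -0.019265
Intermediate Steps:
N(z, B) = 210
W(L, Q) = -12*L
(-653*(-107 + d) + W(1169, T))/(N(-1690, 1022) + 3541262) = (-653*(-107 + 190) - 12*1169)/(210 + 3541262) = (-653*83 - 14028)/3541472 = (-54199 - 14028)*(1/3541472) = -68227*1/3541472 = -68227/3541472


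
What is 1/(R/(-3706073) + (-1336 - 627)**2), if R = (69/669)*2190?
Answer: 826454279/3184633298565581 ≈ 2.5951e-7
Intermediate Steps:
R = 50370/223 (R = (69*(1/669))*2190 = (23/223)*2190 = 50370/223 ≈ 225.87)
1/(R/(-3706073) + (-1336 - 627)**2) = 1/((50370/223)/(-3706073) + (-1336 - 627)**2) = 1/((50370/223)*(-1/3706073) + (-1963)**2) = 1/(-50370/826454279 + 3853369) = 1/(3184633298565581/826454279) = 826454279/3184633298565581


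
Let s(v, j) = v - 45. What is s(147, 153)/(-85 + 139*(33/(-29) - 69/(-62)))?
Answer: -183396/159085 ≈ -1.1528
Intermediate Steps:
s(v, j) = -45 + v
s(147, 153)/(-85 + 139*(33/(-29) - 69/(-62))) = (-45 + 147)/(-85 + 139*(33/(-29) - 69/(-62))) = 102/(-85 + 139*(33*(-1/29) - 69*(-1/62))) = 102/(-85 + 139*(-33/29 + 69/62)) = 102/(-85 + 139*(-45/1798)) = 102/(-85 - 6255/1798) = 102/(-159085/1798) = 102*(-1798/159085) = -183396/159085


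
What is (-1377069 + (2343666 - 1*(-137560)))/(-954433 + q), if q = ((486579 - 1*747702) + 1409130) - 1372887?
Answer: -1104157/1179313 ≈ -0.93627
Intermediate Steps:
q = -224880 (q = ((486579 - 747702) + 1409130) - 1372887 = (-261123 + 1409130) - 1372887 = 1148007 - 1372887 = -224880)
(-1377069 + (2343666 - 1*(-137560)))/(-954433 + q) = (-1377069 + (2343666 - 1*(-137560)))/(-954433 - 224880) = (-1377069 + (2343666 + 137560))/(-1179313) = (-1377069 + 2481226)*(-1/1179313) = 1104157*(-1/1179313) = -1104157/1179313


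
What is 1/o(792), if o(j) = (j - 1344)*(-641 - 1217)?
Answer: 1/1025616 ≈ 9.7502e-7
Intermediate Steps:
o(j) = 2497152 - 1858*j (o(j) = (-1344 + j)*(-1858) = 2497152 - 1858*j)
1/o(792) = 1/(2497152 - 1858*792) = 1/(2497152 - 1471536) = 1/1025616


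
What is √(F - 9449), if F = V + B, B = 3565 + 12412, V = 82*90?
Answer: 2*√3477 ≈ 117.93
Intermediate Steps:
V = 7380
B = 15977
F = 23357 (F = 7380 + 15977 = 23357)
√(F - 9449) = √(23357 - 9449) = √13908 = 2*√3477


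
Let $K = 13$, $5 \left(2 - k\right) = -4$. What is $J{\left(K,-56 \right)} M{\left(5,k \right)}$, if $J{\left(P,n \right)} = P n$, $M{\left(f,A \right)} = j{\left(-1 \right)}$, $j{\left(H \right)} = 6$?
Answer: $-4368$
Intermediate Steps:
$k = \frac{14}{5}$ ($k = 2 - - \frac{4}{5} = 2 + \frac{4}{5} = \frac{14}{5} \approx 2.8$)
$M{\left(f,A \right)} = 6$
$J{\left(K,-56 \right)} M{\left(5,k \right)} = 13 \left(-56\right) 6 = \left(-728\right) 6 = -4368$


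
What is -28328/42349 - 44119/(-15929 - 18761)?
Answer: 885697211/1469086810 ≈ 0.60289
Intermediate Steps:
-28328/42349 - 44119/(-15929 - 18761) = -28328*1/42349 - 44119/(-34690) = -28328/42349 - 44119*(-1/34690) = -28328/42349 + 44119/34690 = 885697211/1469086810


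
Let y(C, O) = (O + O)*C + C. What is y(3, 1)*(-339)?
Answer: -3051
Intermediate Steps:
y(C, O) = C + 2*C*O (y(C, O) = (2*O)*C + C = 2*C*O + C = C + 2*C*O)
y(3, 1)*(-339) = (3*(1 + 2*1))*(-339) = (3*(1 + 2))*(-339) = (3*3)*(-339) = 9*(-339) = -3051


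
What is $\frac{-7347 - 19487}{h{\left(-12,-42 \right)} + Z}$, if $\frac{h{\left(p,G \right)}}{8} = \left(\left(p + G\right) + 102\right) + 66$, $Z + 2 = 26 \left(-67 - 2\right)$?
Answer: $\frac{13417}{442} \approx 30.355$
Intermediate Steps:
$Z = -1796$ ($Z = -2 + 26 \left(-67 - 2\right) = -2 + 26 \left(-69\right) = -2 - 1794 = -1796$)
$h{\left(p,G \right)} = 1344 + 8 G + 8 p$ ($h{\left(p,G \right)} = 8 \left(\left(\left(p + G\right) + 102\right) + 66\right) = 8 \left(\left(\left(G + p\right) + 102\right) + 66\right) = 8 \left(\left(102 + G + p\right) + 66\right) = 8 \left(168 + G + p\right) = 1344 + 8 G + 8 p$)
$\frac{-7347 - 19487}{h{\left(-12,-42 \right)} + Z} = \frac{-7347 - 19487}{\left(1344 + 8 \left(-42\right) + 8 \left(-12\right)\right) - 1796} = - \frac{26834}{\left(1344 - 336 - 96\right) - 1796} = - \frac{26834}{912 - 1796} = - \frac{26834}{-884} = \left(-26834\right) \left(- \frac{1}{884}\right) = \frac{13417}{442}$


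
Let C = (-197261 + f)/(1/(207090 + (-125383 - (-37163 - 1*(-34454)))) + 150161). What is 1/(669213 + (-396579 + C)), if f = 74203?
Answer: 975076229/265838133535330 ≈ 3.6679e-6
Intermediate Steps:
C = -799081856/975076229 (C = (-197261 + 74203)/(1/(207090 + (-125383 - (-37163 - 1*(-34454)))) + 150161) = -123058/(1/(207090 + (-125383 - (-37163 + 34454))) + 150161) = -123058/(1/(207090 + (-125383 - 1*(-2709))) + 150161) = -123058/(1/(207090 + (-125383 + 2709)) + 150161) = -123058/(1/(207090 - 122674) + 150161) = -123058/(1/84416 + 150161) = -123058/12675990977/84416 = -123058*84416/12675990977 = -799081856/975076229 ≈ -0.81951)
1/(669213 + (-396579 + C)) = 1/(669213 + (-396579 - 799081856/975076229)) = 1/(669213 - 386695554902447/975076229) = 1/(265838133535330/975076229) = 975076229/265838133535330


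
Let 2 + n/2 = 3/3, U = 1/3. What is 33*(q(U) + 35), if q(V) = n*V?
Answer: 1133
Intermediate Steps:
U = ⅓ ≈ 0.33333
n = -2 (n = -4 + 2*(3/3) = -4 + 2*(3*(⅓)) = -4 + 2*1 = -4 + 2 = -2)
q(V) = -2*V
33*(q(U) + 35) = 33*(-2*⅓ + 35) = 33*(-⅔ + 35) = 33*(103/3) = 1133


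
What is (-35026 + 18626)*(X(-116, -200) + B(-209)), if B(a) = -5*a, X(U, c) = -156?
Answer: -14579600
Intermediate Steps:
(-35026 + 18626)*(X(-116, -200) + B(-209)) = (-35026 + 18626)*(-156 - 5*(-209)) = -16400*(-156 + 1045) = -16400*889 = -14579600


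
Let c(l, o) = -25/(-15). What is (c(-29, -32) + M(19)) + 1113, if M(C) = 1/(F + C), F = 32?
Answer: 56849/51 ≈ 1114.7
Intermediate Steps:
M(C) = 1/(32 + C)
c(l, o) = 5/3 (c(l, o) = -25*(-1/15) = 5/3)
(c(-29, -32) + M(19)) + 1113 = (5/3 + 1/(32 + 19)) + 1113 = (5/3 + 1/51) + 1113 = 86/51 + 1113 = 56849/51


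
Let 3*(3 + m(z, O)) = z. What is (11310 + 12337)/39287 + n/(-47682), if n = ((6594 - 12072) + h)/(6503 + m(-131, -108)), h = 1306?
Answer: 30587873137/50817385539 ≈ 0.60192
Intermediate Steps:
m(z, O) = -3 + z/3
n = -1788/2767 (n = ((6594 - 12072) + 1306)/(6503 + (-3 + (⅓)*(-131))) = (-5478 + 1306)/(6503 + (-3 - 131/3)) = -4172/(6503 - 140/3) = -4172/19369/3 = -4172*3/19369 = -1788/2767 ≈ -0.64619)
(11310 + 12337)/39287 + n/(-47682) = (11310 + 12337)/39287 - 1788/2767/(-47682) = 23647*(1/39287) - 1788/2767*(-1/47682) = 1391/2311 + 298/21989349 = 30587873137/50817385539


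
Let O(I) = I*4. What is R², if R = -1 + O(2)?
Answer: 49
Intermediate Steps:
O(I) = 4*I
R = 7 (R = -1 + 4*2 = -1 + 8 = 7)
R² = 7² = 49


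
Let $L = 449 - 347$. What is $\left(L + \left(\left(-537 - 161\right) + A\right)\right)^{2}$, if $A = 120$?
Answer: $226576$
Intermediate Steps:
$L = 102$
$\left(L + \left(\left(-537 - 161\right) + A\right)\right)^{2} = \left(102 + \left(\left(-537 - 161\right) + 120\right)\right)^{2} = \left(102 + \left(-698 + 120\right)\right)^{2} = \left(102 - 578\right)^{2} = \left(-476\right)^{2} = 226576$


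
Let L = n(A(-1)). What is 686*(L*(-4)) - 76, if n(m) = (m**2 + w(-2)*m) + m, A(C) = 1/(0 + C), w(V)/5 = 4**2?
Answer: 219444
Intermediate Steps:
w(V) = 80 (w(V) = 5*4**2 = 5*16 = 80)
A(C) = 1/C
n(m) = m**2 + 81*m (n(m) = (m**2 + 80*m) + m = m**2 + 81*m)
L = -80 (L = (81 + 1/(-1))/(-1) = -(81 - 1) = -1*80 = -80)
686*(L*(-4)) - 76 = 686*(-80*(-4)) - 76 = 686*320 - 76 = 219520 - 76 = 219444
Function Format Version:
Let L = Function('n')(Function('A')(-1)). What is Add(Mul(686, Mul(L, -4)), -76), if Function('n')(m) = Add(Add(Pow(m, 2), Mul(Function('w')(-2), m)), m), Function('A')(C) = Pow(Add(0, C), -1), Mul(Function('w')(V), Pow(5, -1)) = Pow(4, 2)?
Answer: 219444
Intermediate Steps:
Function('w')(V) = 80 (Function('w')(V) = Mul(5, Pow(4, 2)) = Mul(5, 16) = 80)
Function('A')(C) = Pow(C, -1)
Function('n')(m) = Add(Pow(m, 2), Mul(81, m)) (Function('n')(m) = Add(Add(Pow(m, 2), Mul(80, m)), m) = Add(Pow(m, 2), Mul(81, m)))
L = -80 (L = Mul(Pow(-1, -1), Add(81, Pow(-1, -1))) = Mul(-1, Add(81, -1)) = Mul(-1, 80) = -80)
Add(Mul(686, Mul(L, -4)), -76) = Add(Mul(686, Mul(-80, -4)), -76) = Add(Mul(686, 320), -76) = Add(219520, -76) = 219444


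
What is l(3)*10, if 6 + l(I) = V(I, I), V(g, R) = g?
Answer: -30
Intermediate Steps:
l(I) = -6 + I
l(3)*10 = (-6 + 3)*10 = -3*10 = -30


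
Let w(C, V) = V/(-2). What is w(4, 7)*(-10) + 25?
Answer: 60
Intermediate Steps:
w(C, V) = -V/2 (w(C, V) = V*(-½) = -V/2)
w(4, 7)*(-10) + 25 = -½*7*(-10) + 25 = -7/2*(-10) + 25 = 35 + 25 = 60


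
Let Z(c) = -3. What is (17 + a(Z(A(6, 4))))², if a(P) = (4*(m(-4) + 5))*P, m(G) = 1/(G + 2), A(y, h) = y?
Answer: 1369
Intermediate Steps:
m(G) = 1/(2 + G)
a(P) = 18*P (a(P) = (4*(1/(2 - 4) + 5))*P = (4*(1/(-2) + 5))*P = (4*(-½ + 5))*P = (4*(9/2))*P = 18*P)
(17 + a(Z(A(6, 4))))² = (17 + 18*(-3))² = (17 - 54)² = (-37)² = 1369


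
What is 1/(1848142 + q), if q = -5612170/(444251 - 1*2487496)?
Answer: 408649/755242502592 ≈ 5.4108e-7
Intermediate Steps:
q = 1122434/408649 (q = -5612170/(444251 - 2487496) = -5612170/(-2043245) = -5612170*(-1/2043245) = 1122434/408649 ≈ 2.7467)
1/(1848142 + q) = 1/(1848142 + 1122434/408649) = 1/(755242502592/408649) = 408649/755242502592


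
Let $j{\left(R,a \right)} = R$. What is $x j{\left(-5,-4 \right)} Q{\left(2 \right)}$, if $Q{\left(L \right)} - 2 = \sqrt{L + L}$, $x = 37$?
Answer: $-740$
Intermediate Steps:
$Q{\left(L \right)} = 2 + \sqrt{2} \sqrt{L}$ ($Q{\left(L \right)} = 2 + \sqrt{L + L} = 2 + \sqrt{2 L} = 2 + \sqrt{2} \sqrt{L}$)
$x j{\left(-5,-4 \right)} Q{\left(2 \right)} = 37 \left(-5\right) \left(2 + \sqrt{2} \sqrt{2}\right) = - 185 \left(2 + 2\right) = \left(-185\right) 4 = -740$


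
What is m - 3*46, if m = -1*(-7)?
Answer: -131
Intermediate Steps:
m = 7
m - 3*46 = 7 - 3*46 = 7 - 138 = -131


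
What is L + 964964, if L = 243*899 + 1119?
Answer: 1184540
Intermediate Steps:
L = 219576 (L = 218457 + 1119 = 219576)
L + 964964 = 219576 + 964964 = 1184540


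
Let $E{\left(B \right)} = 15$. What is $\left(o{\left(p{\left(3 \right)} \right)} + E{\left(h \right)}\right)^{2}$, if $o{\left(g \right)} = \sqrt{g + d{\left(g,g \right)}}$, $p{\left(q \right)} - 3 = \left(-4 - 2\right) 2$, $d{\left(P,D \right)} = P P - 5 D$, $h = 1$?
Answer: $342 + 90 \sqrt{13} \approx 666.5$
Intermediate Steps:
$d{\left(P,D \right)} = P^{2} - 5 D$
$p{\left(q \right)} = -9$ ($p{\left(q \right)} = 3 + \left(-4 - 2\right) 2 = 3 - 12 = -9$)
$o{\left(g \right)} = \sqrt{g^{2} - 4 g}$ ($o{\left(g \right)} = \sqrt{g + \left(g^{2} - 5 g\right)} = \sqrt{g^{2} - 4 g}$)
$\left(o{\left(p{\left(3 \right)} \right)} + E{\left(h \right)}\right)^{2} = \left(\sqrt{- 9 \left(-4 - 9\right)} + 15\right)^{2} = \left(\sqrt{\left(-9\right) \left(-13\right)} + 15\right)^{2} = \left(\sqrt{117} + 15\right)^{2} = \left(3 \sqrt{13} + 15\right)^{2} = \left(15 + 3 \sqrt{13}\right)^{2}$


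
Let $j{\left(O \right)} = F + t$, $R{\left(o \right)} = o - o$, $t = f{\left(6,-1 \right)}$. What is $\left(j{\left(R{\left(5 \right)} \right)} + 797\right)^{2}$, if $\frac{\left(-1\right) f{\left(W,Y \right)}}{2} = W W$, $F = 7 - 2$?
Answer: $532900$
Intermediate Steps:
$F = 5$ ($F = 7 - 2 = 5$)
$f{\left(W,Y \right)} = - 2 W^{2}$ ($f{\left(W,Y \right)} = - 2 W W = - 2 W^{2}$)
$t = -72$ ($t = - 2 \cdot 6^{2} = \left(-2\right) 36 = -72$)
$R{\left(o \right)} = 0$
$j{\left(O \right)} = -67$ ($j{\left(O \right)} = 5 - 72 = -67$)
$\left(j{\left(R{\left(5 \right)} \right)} + 797\right)^{2} = \left(-67 + 797\right)^{2} = 730^{2} = 532900$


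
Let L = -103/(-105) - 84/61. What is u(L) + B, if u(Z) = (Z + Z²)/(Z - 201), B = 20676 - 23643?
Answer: -12256788563027/4131039255 ≈ -2967.0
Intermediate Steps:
L = -2537/6405 (L = -103*(-1/105) - 84*1/61 = 103/105 - 84/61 = -2537/6405 ≈ -0.39610)
B = -2967
u(Z) = (Z + Z²)/(-201 + Z)
u(L) + B = -2537*(1 - 2537/6405)/(6405*(-201 - 2537/6405)) - 2967 = -2537/6405*3868/6405/(-1289942/6405) - 2967 = -2537/6405*(-6405/1289942)*3868/6405 - 2967 = 4906558/4131039255 - 2967 = -12256788563027/4131039255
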